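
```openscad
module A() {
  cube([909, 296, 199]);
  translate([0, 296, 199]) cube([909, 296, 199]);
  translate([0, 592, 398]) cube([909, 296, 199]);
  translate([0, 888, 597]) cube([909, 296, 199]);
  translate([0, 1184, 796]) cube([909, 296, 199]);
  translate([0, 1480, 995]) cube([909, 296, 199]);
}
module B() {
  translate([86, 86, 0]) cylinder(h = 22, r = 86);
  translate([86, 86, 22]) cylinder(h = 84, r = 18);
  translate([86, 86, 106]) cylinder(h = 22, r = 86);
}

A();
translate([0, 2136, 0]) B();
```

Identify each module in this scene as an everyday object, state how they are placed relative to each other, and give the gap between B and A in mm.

The spool's nearest face is 360 mm from the staircase's +y face.

A is a staircase. B is a spool. The spool is on the floor beside the staircase on its +y side. The gap between the spool and the staircase is 360 mm.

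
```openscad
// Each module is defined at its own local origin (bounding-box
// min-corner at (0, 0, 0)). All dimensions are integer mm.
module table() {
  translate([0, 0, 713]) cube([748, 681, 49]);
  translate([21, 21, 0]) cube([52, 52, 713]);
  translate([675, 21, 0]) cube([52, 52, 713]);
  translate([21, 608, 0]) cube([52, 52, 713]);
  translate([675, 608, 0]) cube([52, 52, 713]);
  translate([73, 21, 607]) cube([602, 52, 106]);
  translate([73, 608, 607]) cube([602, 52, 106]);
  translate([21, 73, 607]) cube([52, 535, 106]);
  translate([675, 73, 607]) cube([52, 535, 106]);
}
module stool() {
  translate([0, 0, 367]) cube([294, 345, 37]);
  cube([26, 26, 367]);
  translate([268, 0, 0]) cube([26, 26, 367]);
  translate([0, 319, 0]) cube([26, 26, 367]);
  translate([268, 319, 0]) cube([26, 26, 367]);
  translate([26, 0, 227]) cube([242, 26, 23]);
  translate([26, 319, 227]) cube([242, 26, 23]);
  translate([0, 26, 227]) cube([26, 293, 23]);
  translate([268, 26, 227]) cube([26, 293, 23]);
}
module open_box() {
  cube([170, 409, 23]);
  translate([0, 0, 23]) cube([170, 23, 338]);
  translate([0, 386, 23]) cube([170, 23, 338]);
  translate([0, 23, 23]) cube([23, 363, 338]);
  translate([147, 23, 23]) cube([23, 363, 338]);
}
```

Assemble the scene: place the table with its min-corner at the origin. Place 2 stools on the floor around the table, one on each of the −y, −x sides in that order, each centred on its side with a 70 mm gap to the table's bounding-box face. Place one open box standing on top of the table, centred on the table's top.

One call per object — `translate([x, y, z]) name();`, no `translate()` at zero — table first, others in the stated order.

table();
translate([227, -415, 0]) stool();
translate([-364, 168, 0]) stool();
translate([289, 136, 762]) open_box();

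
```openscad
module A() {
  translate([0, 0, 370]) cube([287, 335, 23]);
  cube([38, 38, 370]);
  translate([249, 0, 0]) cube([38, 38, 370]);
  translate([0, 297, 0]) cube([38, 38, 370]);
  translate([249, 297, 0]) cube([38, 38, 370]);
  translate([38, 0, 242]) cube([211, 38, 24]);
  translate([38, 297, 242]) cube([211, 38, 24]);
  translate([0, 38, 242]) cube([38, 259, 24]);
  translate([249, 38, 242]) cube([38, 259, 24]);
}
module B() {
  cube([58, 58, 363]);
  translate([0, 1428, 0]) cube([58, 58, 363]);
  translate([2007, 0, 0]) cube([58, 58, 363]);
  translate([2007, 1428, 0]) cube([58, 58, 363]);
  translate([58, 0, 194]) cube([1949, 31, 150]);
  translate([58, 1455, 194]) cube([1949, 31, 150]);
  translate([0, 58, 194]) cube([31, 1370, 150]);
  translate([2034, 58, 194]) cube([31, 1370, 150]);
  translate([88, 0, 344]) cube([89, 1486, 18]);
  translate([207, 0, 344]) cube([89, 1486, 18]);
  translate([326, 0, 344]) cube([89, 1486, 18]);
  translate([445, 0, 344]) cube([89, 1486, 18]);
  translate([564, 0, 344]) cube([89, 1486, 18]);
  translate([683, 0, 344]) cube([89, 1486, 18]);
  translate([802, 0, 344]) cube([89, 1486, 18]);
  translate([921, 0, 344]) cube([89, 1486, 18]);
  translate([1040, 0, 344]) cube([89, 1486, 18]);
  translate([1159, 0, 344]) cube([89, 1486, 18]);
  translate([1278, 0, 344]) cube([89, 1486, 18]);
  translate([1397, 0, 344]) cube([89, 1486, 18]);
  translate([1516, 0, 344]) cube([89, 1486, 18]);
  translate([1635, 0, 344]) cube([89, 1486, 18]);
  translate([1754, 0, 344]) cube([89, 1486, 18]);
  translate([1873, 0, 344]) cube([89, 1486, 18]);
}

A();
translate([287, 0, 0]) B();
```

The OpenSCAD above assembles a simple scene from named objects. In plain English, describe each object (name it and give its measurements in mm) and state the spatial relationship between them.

A is a four-legged stool. The seat is a 287×335×23 mm slab whose top surface is at z = 393 mm; four square legs, each 38×38 mm in cross-section, run from the floor (z = 0) to the underside of the seat, each flush with a corner of the seat. Four stretchers, 38 mm wide and 24 mm tall, connect adjacent legs with their undersides at z = 242 mm, each running between the inner faces of the legs it joins and aligned with the legs' outer faces on the other axis.

B is a bed frame 2065 mm long (x) by 1486 mm wide (y). Four 58×58 mm corner posts, 363 mm tall, at the corners of the footprint. Four rails of 31 mm thickness and 150 mm height run between adjacent posts with their undersides at z = 194 mm, their outer faces flush with the outside of the frame (the two x-running rails run between the posts' inner faces; the two y-running rails run between the posts' inner faces). 16 slats, each 89 mm wide (x) and 18 mm thick, lie across the top of the two x-running rails, running the full 1486 mm width of the frame in y; the slats are evenly spaced along x between the inner faces of the end posts with equal gaps (rounded down to the nearest mm) at the −x end and between each pair — any rounding remainder accumulates at the +x end.

The bed frame is against the stool's +x side, with their −y faces flush.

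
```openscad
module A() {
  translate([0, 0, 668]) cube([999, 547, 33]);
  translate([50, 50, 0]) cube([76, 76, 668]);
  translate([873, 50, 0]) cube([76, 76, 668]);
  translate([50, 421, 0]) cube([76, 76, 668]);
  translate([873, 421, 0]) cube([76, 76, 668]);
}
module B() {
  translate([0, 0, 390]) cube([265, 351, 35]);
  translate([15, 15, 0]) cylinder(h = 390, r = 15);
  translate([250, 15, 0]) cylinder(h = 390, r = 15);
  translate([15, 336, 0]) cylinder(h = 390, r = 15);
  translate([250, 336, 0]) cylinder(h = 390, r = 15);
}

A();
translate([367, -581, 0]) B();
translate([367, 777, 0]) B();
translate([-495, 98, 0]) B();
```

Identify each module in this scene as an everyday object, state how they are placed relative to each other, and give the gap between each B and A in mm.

A is a table. B is a stool. Three stools sit around the table at the −y, +y, −x sides. The gap between each stool and the table is 230 mm.

Each stool's nearest face is 230 mm from the table's bounding box.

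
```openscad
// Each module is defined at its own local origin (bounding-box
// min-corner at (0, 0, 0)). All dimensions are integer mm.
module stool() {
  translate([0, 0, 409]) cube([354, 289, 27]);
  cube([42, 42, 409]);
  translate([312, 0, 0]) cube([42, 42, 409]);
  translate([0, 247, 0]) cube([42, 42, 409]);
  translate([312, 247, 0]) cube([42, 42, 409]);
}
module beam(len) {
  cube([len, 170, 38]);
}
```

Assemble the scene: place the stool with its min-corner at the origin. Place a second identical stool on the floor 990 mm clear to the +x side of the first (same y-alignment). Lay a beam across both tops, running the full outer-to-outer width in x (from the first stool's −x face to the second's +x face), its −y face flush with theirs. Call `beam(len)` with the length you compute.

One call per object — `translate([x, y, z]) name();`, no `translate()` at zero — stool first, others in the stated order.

stool();
translate([1344, 0, 0]) stool();
translate([0, 0, 436]) beam(1698);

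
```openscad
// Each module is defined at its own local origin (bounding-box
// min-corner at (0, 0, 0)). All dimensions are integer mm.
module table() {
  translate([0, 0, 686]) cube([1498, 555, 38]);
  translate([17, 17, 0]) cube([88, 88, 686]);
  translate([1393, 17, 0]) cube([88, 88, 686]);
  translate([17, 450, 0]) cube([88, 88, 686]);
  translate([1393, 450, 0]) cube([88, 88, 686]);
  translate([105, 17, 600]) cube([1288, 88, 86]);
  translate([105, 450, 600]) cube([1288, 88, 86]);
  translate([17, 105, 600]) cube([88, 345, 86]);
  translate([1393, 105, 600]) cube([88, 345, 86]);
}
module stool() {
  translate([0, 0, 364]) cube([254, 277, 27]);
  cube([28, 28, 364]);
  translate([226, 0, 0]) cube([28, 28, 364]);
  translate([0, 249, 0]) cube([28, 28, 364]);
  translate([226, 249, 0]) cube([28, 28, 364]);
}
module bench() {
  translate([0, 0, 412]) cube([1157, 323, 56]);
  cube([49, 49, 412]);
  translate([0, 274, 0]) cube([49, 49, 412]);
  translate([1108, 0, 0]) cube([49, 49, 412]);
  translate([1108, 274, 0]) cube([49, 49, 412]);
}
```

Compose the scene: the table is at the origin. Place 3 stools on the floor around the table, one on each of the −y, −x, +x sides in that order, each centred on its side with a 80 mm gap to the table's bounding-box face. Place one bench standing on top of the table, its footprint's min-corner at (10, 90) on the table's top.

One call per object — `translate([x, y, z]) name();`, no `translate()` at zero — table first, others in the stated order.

table();
translate([622, -357, 0]) stool();
translate([-334, 139, 0]) stool();
translate([1578, 139, 0]) stool();
translate([10, 90, 724]) bench();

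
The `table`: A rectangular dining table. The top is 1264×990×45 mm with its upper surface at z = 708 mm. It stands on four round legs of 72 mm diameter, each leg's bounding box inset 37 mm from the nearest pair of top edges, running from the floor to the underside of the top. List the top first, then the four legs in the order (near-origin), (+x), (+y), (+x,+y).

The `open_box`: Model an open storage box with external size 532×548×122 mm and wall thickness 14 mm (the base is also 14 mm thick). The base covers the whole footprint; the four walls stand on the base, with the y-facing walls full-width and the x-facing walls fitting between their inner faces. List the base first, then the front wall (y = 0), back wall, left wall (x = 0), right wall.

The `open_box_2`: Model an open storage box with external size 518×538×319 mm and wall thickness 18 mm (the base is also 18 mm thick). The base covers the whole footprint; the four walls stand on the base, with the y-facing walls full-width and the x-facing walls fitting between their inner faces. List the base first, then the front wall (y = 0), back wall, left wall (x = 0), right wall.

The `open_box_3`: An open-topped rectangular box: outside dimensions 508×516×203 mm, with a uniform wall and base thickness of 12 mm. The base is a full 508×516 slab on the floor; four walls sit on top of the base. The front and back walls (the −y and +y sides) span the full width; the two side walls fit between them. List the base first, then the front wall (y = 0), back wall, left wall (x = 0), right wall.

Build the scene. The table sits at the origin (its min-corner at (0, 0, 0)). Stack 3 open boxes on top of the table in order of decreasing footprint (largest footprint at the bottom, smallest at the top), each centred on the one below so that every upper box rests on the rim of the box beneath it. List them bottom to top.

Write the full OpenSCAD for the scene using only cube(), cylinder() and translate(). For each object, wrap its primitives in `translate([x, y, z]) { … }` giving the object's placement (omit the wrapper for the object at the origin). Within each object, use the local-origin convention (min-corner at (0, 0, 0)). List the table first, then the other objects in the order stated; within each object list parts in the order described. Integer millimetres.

translate([0, 0, 663]) cube([1264, 990, 45]);
translate([73, 73, 0]) cylinder(h = 663, r = 36);
translate([1191, 73, 0]) cylinder(h = 663, r = 36);
translate([73, 917, 0]) cylinder(h = 663, r = 36);
translate([1191, 917, 0]) cylinder(h = 663, r = 36);
translate([366, 221, 708]) {
  cube([532, 548, 14]);
  translate([0, 0, 14]) cube([532, 14, 108]);
  translate([0, 534, 14]) cube([532, 14, 108]);
  translate([0, 14, 14]) cube([14, 520, 108]);
  translate([518, 14, 14]) cube([14, 520, 108]);
}
translate([373, 226, 830]) {
  cube([518, 538, 18]);
  translate([0, 0, 18]) cube([518, 18, 301]);
  translate([0, 520, 18]) cube([518, 18, 301]);
  translate([0, 18, 18]) cube([18, 502, 301]);
  translate([500, 18, 18]) cube([18, 502, 301]);
}
translate([378, 237, 1149]) {
  cube([508, 516, 12]);
  translate([0, 0, 12]) cube([508, 12, 191]);
  translate([0, 504, 12]) cube([508, 12, 191]);
  translate([0, 12, 12]) cube([12, 492, 191]);
  translate([496, 12, 12]) cube([12, 492, 191]);
}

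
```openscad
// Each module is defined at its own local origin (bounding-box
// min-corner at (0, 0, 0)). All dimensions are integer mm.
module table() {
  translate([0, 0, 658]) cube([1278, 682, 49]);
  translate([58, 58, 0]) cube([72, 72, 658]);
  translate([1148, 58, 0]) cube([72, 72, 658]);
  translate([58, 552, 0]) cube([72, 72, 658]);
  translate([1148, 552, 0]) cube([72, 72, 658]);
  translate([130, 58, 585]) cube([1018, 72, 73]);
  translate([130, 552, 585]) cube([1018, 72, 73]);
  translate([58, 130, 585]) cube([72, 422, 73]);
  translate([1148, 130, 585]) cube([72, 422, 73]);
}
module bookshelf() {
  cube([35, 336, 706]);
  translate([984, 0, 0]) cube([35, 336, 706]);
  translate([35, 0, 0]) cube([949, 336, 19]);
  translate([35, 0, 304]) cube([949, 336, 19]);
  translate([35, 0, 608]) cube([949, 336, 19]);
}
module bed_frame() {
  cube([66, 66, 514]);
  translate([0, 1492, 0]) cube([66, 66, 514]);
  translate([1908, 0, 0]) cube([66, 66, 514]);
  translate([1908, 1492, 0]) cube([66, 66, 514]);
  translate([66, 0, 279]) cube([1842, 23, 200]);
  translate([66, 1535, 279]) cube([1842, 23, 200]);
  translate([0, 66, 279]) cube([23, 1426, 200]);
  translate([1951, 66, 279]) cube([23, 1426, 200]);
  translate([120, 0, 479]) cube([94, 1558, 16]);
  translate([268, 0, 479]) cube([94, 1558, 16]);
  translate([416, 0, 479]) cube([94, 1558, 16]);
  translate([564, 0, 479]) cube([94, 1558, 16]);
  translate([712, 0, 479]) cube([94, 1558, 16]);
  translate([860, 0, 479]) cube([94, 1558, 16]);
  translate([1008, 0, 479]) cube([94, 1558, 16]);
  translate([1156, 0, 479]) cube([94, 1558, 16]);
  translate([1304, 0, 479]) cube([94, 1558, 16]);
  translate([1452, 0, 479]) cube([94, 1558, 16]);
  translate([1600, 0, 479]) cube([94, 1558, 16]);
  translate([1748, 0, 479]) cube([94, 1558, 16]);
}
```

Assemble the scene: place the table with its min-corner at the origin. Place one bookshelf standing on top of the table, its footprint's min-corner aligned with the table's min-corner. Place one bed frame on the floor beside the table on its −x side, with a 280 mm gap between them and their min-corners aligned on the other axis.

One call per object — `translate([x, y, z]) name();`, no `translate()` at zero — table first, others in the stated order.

table();
translate([0, 0, 707]) bookshelf();
translate([-2254, 0, 0]) bed_frame();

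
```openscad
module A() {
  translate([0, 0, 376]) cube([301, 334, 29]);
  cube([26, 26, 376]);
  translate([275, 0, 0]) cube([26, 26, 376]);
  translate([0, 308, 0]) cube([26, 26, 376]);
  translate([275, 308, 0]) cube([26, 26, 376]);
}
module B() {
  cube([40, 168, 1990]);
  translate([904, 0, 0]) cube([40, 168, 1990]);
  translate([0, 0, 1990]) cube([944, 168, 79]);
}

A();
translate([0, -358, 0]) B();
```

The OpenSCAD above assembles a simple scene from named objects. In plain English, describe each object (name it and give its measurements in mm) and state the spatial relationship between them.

A is a four-legged stool. The seat is a 301×334×29 mm slab whose top surface is at z = 405 mm; four square legs, each 26×26 mm in cross-section, run from the floor (z = 0) to the underside of the seat, each flush with a corner of the seat.

B is a rectangular door frame: two vertical jambs of 40×168 mm section, 1990 mm tall, with a clear opening 864 mm wide between their inner faces. A header 79 mm tall and 168 mm deep lies on top of the jambs and spans the full outside width.

The door frame is on the floor beside the stool on its −y side.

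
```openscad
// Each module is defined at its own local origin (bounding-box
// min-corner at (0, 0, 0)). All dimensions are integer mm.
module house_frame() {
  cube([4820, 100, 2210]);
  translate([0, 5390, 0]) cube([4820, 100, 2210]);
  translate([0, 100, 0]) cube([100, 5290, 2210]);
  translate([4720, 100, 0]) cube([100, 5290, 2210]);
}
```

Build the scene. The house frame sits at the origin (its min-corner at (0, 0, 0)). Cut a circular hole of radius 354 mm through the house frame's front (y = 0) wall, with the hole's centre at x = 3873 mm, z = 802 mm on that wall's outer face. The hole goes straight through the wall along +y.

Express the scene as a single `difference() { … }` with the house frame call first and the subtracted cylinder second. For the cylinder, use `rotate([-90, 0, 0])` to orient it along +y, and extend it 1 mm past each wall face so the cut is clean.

difference() {
  house_frame();
  translate([3873, -1, 802]) rotate([-90, 0, 0]) cylinder(h = 102, r = 354);
}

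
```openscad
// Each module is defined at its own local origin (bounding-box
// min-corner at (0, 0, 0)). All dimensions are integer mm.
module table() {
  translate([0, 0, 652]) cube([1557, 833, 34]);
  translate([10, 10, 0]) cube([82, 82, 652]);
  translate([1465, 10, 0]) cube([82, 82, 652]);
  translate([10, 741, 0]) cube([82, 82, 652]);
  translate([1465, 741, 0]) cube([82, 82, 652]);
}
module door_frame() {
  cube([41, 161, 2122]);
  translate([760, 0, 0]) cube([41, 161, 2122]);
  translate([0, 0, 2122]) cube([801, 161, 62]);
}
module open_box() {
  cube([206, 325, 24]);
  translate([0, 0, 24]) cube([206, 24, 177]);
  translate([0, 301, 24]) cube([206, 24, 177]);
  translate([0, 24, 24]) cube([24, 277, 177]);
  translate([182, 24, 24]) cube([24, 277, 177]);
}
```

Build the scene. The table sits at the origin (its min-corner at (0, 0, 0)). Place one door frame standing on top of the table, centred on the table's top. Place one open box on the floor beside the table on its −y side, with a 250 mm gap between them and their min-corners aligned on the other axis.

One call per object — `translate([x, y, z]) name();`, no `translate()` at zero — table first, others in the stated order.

table();
translate([378, 336, 686]) door_frame();
translate([0, -575, 0]) open_box();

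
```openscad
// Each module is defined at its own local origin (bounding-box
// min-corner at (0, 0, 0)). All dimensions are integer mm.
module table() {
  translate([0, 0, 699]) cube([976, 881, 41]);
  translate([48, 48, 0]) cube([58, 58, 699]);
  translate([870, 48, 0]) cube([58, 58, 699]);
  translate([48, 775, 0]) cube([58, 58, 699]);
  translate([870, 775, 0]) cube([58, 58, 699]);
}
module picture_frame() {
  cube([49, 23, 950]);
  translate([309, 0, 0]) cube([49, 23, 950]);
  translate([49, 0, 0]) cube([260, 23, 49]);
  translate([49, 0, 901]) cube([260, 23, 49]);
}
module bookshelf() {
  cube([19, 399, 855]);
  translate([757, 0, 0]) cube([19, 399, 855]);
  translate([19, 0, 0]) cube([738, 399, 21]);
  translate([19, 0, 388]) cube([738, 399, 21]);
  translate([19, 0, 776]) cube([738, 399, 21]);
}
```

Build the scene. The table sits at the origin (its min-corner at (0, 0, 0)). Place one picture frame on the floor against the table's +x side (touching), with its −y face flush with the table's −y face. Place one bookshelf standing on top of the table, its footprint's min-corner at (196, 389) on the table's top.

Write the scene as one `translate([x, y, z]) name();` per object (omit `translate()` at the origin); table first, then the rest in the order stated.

table();
translate([976, 0, 0]) picture_frame();
translate([196, 389, 740]) bookshelf();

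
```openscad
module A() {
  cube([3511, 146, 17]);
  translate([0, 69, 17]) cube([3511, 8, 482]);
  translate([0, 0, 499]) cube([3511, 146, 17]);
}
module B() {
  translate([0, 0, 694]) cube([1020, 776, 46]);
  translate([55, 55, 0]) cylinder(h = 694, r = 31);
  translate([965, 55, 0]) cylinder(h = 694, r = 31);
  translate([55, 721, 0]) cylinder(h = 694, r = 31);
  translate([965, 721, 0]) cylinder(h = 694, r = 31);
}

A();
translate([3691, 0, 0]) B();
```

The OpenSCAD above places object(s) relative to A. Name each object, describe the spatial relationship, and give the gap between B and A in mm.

A is an I-beam. B is a table. The table is on the floor beside the I-beam on its +x side. The gap between the table and the I-beam is 180 mm.

The table's nearest face is 180 mm from the I-beam's +x face.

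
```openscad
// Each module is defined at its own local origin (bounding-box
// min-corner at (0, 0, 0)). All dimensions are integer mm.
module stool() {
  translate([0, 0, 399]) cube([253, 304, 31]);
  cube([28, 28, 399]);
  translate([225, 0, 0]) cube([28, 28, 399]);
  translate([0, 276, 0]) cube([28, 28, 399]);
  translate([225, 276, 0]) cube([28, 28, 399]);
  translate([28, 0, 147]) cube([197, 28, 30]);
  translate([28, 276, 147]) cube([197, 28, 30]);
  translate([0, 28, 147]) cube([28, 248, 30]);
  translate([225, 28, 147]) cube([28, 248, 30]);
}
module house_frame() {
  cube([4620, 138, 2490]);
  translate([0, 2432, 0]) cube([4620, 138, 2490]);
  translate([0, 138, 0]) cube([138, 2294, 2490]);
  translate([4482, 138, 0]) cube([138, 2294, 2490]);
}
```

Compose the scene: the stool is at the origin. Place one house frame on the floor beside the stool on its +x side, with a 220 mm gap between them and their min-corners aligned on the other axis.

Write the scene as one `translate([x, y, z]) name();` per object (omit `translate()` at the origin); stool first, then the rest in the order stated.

stool();
translate([473, 0, 0]) house_frame();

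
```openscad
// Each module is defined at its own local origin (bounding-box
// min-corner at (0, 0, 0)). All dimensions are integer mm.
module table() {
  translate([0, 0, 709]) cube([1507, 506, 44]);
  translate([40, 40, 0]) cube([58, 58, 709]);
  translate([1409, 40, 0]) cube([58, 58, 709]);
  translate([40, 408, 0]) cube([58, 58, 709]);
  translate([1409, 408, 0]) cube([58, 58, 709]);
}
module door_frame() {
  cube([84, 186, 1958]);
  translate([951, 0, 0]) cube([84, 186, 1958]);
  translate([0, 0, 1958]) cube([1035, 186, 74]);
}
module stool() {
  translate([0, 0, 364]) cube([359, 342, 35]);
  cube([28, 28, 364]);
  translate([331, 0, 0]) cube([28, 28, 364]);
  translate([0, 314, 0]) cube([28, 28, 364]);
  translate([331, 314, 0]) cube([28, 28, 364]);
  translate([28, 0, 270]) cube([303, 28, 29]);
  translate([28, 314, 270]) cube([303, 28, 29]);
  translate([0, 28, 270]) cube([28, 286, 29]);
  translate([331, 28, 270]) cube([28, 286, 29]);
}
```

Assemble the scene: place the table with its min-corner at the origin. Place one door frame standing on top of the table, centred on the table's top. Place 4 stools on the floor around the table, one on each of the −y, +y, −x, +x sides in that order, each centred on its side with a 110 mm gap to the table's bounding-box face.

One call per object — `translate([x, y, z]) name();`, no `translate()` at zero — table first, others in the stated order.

table();
translate([236, 160, 753]) door_frame();
translate([574, -452, 0]) stool();
translate([574, 616, 0]) stool();
translate([-469, 82, 0]) stool();
translate([1617, 82, 0]) stool();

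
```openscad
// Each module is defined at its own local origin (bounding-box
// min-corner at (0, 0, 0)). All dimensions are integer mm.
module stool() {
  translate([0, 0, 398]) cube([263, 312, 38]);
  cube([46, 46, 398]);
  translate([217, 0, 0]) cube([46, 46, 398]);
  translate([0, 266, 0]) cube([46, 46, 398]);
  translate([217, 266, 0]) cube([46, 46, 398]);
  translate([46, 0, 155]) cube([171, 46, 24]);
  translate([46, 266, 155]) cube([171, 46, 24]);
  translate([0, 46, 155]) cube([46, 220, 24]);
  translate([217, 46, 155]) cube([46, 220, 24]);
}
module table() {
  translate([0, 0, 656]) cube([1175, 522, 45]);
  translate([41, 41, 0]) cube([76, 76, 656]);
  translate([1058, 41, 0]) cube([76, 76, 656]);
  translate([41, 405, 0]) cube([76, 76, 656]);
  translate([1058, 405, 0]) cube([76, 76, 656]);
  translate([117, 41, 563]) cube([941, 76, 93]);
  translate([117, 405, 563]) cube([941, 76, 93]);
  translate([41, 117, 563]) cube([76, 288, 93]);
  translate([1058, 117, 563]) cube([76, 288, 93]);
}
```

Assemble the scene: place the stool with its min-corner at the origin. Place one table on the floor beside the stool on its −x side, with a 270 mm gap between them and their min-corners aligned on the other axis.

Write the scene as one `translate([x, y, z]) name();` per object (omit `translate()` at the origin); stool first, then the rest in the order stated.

stool();
translate([-1445, 0, 0]) table();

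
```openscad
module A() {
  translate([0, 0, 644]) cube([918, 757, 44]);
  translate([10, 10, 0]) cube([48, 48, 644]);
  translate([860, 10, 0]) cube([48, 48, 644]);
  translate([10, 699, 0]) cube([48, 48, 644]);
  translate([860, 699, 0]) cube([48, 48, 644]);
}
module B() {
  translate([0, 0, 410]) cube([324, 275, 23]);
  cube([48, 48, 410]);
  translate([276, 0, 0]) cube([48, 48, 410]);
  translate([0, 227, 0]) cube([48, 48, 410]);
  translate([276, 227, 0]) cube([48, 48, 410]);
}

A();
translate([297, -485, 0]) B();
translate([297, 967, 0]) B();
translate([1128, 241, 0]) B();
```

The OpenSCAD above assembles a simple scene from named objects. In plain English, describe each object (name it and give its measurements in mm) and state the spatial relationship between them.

A is a table with a 918×757 mm rectangular top, 44 mm thick, top surface at z = 688 mm, supported by four 48×48 mm square legs, each inset 10 mm from the nearest pair of top edges, running from the floor.

B is a four-legged stool. The seat is 324×275 mm, 23 mm thick, top at z = 433 mm. It stands on four square legs, each 48×48 mm in cross-section, from z = 0 to the seat underside, each flush with a corner of the seat.

Three stools sit around the table at the −y, +y, +x sides.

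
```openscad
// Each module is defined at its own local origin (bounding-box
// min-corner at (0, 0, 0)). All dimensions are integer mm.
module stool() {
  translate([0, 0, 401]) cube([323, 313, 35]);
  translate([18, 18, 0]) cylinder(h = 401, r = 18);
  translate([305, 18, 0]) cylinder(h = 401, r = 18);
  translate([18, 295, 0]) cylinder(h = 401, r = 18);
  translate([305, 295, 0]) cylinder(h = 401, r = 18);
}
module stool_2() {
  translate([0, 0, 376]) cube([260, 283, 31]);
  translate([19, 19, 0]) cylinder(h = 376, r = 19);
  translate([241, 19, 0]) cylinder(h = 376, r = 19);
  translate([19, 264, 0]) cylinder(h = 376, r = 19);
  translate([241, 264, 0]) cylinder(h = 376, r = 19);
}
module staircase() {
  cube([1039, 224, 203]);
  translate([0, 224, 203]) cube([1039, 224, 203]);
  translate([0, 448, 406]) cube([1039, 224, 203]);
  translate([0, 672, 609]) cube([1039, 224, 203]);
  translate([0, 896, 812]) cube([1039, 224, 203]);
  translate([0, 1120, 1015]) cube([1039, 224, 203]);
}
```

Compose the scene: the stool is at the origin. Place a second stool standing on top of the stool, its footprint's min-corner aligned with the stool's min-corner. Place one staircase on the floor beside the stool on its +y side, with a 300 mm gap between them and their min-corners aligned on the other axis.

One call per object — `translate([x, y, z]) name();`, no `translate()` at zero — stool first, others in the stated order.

stool();
translate([0, 0, 436]) stool_2();
translate([0, 613, 0]) staircase();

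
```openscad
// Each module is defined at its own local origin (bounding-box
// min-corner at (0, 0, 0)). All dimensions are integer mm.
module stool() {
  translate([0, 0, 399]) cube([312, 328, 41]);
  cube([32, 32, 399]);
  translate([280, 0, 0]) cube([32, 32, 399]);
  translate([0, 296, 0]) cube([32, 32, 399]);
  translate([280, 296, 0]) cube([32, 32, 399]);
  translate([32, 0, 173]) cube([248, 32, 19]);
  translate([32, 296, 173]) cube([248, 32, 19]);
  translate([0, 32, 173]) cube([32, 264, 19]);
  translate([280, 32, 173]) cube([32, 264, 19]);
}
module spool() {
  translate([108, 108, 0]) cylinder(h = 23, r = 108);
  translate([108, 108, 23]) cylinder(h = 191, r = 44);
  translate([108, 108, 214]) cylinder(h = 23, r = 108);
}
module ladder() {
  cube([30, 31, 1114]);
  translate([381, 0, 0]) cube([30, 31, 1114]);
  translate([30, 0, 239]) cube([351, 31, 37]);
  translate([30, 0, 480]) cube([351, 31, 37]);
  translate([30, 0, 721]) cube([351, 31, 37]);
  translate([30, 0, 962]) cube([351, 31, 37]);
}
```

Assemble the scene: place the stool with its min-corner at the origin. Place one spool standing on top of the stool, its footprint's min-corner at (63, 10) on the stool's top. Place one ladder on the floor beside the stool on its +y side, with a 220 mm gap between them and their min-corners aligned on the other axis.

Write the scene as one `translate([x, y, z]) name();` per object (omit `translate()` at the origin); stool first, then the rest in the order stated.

stool();
translate([63, 10, 440]) spool();
translate([0, 548, 0]) ladder();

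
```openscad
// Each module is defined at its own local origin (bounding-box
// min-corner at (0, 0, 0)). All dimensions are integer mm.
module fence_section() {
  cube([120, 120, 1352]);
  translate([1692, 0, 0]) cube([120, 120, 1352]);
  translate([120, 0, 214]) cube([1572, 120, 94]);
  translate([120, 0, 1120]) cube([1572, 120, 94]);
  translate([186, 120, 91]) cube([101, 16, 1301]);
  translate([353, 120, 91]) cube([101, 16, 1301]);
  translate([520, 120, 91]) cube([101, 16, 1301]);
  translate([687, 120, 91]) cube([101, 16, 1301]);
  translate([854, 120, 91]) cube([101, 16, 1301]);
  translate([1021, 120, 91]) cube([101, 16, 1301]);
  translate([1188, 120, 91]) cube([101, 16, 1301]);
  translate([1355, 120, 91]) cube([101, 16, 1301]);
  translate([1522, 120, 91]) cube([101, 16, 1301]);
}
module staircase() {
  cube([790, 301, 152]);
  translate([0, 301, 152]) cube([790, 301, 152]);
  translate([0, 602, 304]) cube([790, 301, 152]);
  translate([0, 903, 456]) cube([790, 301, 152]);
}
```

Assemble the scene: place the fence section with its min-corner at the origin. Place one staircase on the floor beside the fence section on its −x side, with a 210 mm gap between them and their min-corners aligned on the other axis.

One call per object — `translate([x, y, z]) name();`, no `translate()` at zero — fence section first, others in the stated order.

fence_section();
translate([-1000, 0, 0]) staircase();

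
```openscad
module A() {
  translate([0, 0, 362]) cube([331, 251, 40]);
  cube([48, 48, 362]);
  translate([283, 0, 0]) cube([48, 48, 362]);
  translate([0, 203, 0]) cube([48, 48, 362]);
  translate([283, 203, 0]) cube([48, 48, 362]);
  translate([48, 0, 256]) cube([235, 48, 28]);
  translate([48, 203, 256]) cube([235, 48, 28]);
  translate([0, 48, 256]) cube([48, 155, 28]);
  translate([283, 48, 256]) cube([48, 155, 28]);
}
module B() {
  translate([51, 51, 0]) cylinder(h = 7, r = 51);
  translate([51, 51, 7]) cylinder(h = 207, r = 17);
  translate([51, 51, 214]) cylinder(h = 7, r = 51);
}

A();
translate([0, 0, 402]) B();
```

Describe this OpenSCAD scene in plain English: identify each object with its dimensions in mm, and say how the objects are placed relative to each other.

A is a four-legged stool. The seat is a 331×251×40 mm slab whose top surface is at z = 402 mm; four square legs, each 48×48 mm in cross-section, run from the floor (z = 0) to the underside of the seat, each flush with a corner of the seat. Four stretchers, 48 mm wide and 28 mm tall, connect adjacent legs with their undersides at z = 256 mm, each running between the inner faces of the legs it joins and aligned with the legs' outer faces on the other axis.

B is a spool: two coaxial disc flanges of radius 51 mm and thickness 7 mm, joined by a core cylinder of radius 17 mm and height 207 mm. The lower flange rests on z = 0 and the three cylinders share a vertical axis.

The spool is on top of the stool.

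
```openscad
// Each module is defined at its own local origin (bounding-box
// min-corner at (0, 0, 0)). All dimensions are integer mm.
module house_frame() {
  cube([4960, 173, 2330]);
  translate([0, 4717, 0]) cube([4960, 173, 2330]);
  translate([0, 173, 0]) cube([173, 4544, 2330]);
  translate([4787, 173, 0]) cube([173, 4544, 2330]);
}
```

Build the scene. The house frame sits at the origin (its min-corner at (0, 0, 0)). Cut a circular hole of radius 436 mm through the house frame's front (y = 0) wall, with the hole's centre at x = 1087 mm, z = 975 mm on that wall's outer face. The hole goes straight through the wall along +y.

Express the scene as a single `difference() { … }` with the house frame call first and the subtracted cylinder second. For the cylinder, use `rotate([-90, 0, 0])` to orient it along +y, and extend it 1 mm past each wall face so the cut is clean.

difference() {
  house_frame();
  translate([1087, -1, 975]) rotate([-90, 0, 0]) cylinder(h = 175, r = 436);
}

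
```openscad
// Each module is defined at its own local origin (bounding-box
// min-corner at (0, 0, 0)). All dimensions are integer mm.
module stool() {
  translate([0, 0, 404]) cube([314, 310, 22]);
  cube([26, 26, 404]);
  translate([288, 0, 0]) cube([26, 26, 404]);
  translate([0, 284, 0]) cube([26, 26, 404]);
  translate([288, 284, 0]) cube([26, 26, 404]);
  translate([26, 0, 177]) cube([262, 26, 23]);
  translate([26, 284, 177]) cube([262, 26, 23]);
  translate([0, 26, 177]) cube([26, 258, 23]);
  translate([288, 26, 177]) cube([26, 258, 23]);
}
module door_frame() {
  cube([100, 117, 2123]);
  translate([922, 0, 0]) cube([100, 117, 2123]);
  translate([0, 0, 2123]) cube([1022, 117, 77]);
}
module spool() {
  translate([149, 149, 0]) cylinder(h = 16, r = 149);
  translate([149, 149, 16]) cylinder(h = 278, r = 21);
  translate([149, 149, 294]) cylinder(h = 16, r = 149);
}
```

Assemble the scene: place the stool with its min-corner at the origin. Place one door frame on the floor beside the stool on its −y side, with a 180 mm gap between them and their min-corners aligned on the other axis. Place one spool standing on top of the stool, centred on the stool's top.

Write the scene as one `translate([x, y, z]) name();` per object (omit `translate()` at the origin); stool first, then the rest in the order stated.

stool();
translate([0, -297, 0]) door_frame();
translate([8, 6, 426]) spool();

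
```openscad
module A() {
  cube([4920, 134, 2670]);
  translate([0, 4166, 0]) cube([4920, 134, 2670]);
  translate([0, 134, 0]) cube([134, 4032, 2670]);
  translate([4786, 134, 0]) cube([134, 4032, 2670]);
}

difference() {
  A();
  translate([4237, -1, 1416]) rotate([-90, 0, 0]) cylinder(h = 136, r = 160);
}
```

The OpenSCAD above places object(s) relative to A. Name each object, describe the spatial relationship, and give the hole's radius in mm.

A is a house frame. The house frame has a circular hole through its front wall. The hole's radius is 160 mm.

The subtracted cylinder has r = 160 mm.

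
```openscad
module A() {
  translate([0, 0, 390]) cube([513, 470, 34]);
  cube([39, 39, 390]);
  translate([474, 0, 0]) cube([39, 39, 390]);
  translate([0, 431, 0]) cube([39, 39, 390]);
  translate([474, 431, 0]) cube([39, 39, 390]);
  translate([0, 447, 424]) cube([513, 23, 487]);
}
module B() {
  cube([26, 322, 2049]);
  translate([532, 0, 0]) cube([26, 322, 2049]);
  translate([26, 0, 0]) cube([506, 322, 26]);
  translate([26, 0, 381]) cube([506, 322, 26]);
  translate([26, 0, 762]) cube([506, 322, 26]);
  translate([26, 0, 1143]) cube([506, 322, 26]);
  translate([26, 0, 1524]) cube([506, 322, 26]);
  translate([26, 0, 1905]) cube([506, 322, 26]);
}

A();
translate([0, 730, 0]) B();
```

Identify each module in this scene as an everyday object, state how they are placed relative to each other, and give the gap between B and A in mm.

A is a chair. B is a bookshelf. The bookshelf is on the floor beside the chair on its +y side. The gap between the bookshelf and the chair is 260 mm.

The bookshelf's nearest face is 260 mm from the chair's +y face.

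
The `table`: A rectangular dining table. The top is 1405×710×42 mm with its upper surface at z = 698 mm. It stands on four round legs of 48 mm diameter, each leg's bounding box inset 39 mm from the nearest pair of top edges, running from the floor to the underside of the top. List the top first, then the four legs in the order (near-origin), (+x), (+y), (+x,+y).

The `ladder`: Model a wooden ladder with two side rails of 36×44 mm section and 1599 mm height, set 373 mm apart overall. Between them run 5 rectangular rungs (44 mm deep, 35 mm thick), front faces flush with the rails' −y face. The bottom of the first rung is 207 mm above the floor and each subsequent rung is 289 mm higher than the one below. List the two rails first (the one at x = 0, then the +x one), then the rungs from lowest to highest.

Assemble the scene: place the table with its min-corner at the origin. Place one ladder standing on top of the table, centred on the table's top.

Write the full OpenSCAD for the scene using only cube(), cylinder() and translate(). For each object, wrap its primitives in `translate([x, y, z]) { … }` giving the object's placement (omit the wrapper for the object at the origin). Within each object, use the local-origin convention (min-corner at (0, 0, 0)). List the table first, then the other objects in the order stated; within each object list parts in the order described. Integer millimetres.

translate([0, 0, 656]) cube([1405, 710, 42]);
translate([63, 63, 0]) cylinder(h = 656, r = 24);
translate([1342, 63, 0]) cylinder(h = 656, r = 24);
translate([63, 647, 0]) cylinder(h = 656, r = 24);
translate([1342, 647, 0]) cylinder(h = 656, r = 24);
translate([516, 333, 698]) {
  cube([36, 44, 1599]);
  translate([337, 0, 0]) cube([36, 44, 1599]);
  translate([36, 0, 207]) cube([301, 44, 35]);
  translate([36, 0, 496]) cube([301, 44, 35]);
  translate([36, 0, 785]) cube([301, 44, 35]);
  translate([36, 0, 1074]) cube([301, 44, 35]);
  translate([36, 0, 1363]) cube([301, 44, 35]);
}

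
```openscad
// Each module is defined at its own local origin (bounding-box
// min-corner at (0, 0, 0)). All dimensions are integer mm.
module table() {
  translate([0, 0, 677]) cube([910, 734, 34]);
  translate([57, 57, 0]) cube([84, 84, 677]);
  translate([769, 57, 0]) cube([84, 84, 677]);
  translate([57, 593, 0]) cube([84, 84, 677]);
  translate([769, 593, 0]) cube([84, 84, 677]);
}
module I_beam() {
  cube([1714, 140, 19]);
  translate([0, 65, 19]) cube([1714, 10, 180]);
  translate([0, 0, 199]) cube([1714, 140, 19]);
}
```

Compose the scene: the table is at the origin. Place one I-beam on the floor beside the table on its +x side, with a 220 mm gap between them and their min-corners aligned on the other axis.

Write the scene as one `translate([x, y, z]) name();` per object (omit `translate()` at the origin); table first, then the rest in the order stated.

table();
translate([1130, 0, 0]) I_beam();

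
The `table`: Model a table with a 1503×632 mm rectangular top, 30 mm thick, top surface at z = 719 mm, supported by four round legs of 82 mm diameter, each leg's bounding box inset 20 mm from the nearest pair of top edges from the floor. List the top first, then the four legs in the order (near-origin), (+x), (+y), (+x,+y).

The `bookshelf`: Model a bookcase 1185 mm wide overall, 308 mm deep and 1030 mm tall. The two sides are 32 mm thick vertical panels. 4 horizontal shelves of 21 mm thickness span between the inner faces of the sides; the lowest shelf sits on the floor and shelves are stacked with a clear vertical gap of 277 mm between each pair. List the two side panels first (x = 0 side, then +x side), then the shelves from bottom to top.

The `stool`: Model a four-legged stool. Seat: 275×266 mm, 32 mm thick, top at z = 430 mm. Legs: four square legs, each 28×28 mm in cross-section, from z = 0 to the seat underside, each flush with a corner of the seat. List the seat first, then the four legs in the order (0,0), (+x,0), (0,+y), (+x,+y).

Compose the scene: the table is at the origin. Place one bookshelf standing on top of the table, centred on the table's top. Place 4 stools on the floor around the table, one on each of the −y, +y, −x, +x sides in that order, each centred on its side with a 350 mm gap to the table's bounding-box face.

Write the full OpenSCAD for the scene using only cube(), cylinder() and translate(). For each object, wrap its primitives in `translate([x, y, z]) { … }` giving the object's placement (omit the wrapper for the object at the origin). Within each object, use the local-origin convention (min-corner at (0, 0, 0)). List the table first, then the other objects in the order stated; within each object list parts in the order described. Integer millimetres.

translate([0, 0, 689]) cube([1503, 632, 30]);
translate([61, 61, 0]) cylinder(h = 689, r = 41);
translate([1442, 61, 0]) cylinder(h = 689, r = 41);
translate([61, 571, 0]) cylinder(h = 689, r = 41);
translate([1442, 571, 0]) cylinder(h = 689, r = 41);
translate([159, 162, 719]) {
  cube([32, 308, 1030]);
  translate([1153, 0, 0]) cube([32, 308, 1030]);
  translate([32, 0, 0]) cube([1121, 308, 21]);
  translate([32, 0, 298]) cube([1121, 308, 21]);
  translate([32, 0, 596]) cube([1121, 308, 21]);
  translate([32, 0, 894]) cube([1121, 308, 21]);
}
translate([614, -616, 0]) {
  translate([0, 0, 398]) cube([275, 266, 32]);
  cube([28, 28, 398]);
  translate([247, 0, 0]) cube([28, 28, 398]);
  translate([0, 238, 0]) cube([28, 28, 398]);
  translate([247, 238, 0]) cube([28, 28, 398]);
}
translate([614, 982, 0]) {
  translate([0, 0, 398]) cube([275, 266, 32]);
  cube([28, 28, 398]);
  translate([247, 0, 0]) cube([28, 28, 398]);
  translate([0, 238, 0]) cube([28, 28, 398]);
  translate([247, 238, 0]) cube([28, 28, 398]);
}
translate([-625, 183, 0]) {
  translate([0, 0, 398]) cube([275, 266, 32]);
  cube([28, 28, 398]);
  translate([247, 0, 0]) cube([28, 28, 398]);
  translate([0, 238, 0]) cube([28, 28, 398]);
  translate([247, 238, 0]) cube([28, 28, 398]);
}
translate([1853, 183, 0]) {
  translate([0, 0, 398]) cube([275, 266, 32]);
  cube([28, 28, 398]);
  translate([247, 0, 0]) cube([28, 28, 398]);
  translate([0, 238, 0]) cube([28, 28, 398]);
  translate([247, 238, 0]) cube([28, 28, 398]);
}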